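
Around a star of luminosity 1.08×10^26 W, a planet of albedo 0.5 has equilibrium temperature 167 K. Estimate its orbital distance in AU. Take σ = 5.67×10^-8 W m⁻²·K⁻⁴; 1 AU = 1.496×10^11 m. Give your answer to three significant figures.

1.04 AU

Required flux: S = 4σT⁴/(1−α) = 352.8 W m⁻².
S = L/(4πd²) → d = √(L/4πS) = √(1.08×10^26/(4π·352.8)) = 1.561×10^11 m = 1.043 AU.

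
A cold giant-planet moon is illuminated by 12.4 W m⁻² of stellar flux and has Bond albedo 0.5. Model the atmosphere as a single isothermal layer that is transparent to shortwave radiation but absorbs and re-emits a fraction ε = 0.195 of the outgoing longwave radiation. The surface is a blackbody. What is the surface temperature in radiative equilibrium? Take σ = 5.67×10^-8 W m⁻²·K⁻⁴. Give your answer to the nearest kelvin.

Effective emission temperature (TOA balance): σT_e⁴ = S(1−α)/4 = 1.550 W m⁻² → T_e = 72.31 K.
Surface balance with a leaky layer gives σT_s⁴ = σT_e⁴·2/(2−ε), so T_s = T_e·[2/(2−0.195)]^(1/4) = 74.19 K.

74 K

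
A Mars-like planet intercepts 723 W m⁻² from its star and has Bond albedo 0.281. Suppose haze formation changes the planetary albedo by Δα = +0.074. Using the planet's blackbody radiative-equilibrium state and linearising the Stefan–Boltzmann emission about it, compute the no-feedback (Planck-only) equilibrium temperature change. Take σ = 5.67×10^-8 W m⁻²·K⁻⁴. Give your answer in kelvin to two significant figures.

Reference equilibrium: T_e = [S(1−α)/(4σ)]^(1/4) = 218.8 K.
The change in absorbed flux is Δ[S(1−α)/4] = −SΔα/4 = -13.38 W m⁻².
Linearising σT⁴ gives d(σT⁴)/dT = 4σT_e³ = 2.376 W m⁻² per K.
ΔT₀ = ΔF/λ_P = -13.38/2.376 = -5.63 K.

-5.6 K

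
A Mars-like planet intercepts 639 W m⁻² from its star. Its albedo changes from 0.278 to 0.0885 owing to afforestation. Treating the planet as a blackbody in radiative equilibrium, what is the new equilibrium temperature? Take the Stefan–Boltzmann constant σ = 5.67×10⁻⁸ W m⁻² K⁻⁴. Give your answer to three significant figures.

T₂ = [S(1−α₂)/(4σ)]^(1/4) = [639.0·0.911/(4σ)]^(1/4) = 225.1 K.

225 K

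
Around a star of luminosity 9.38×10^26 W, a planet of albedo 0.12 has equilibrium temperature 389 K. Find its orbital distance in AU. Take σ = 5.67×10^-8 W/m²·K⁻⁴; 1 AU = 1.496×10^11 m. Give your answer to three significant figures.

Energy balance gives S = 4σT⁴/(1−α) = 5901 W/m².
Then d = [L/(4πS)]^(1/2) = 1.125×10^11 m, i.e. 0.7518 AU.

0.752 AU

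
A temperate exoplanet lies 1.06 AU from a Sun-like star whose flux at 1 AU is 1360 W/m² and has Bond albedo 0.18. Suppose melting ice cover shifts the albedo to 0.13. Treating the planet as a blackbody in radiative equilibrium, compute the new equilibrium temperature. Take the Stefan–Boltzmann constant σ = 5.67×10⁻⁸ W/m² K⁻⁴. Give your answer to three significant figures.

261 K

By the inverse-square law, S = 1360/1.06² = 1210 W/m².
New equilibrium: T₂ = [(1−0.13)·1210/(4σ)]^(1/4) = 261.0 K.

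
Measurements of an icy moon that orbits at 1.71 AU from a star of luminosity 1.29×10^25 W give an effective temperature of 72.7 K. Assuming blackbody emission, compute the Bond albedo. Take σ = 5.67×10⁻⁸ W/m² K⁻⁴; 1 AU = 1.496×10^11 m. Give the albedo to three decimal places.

d = 1.71 × 1.496×10^11 m = 2.558×10^11 m.
Flux at the orbit: S = L/(4πd²) = 1.29×10^25/(4π·(2.56×10^11)²) = 15.69 W/m².
Energy balance: S(1−α)/4 = σT⁴, so 1−α = 4σT⁴/S.
σT⁴ = 1.584 W/m², so 4σT⁴ = 6.335 W/m².
Hence α = 1 − 6.335/15.69 = 0.5961.

0.596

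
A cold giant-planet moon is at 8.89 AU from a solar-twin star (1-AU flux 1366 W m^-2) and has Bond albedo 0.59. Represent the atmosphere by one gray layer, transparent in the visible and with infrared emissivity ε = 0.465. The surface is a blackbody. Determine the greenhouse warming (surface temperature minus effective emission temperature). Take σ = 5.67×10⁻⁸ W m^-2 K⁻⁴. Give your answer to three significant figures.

Flux at the orbit: S = 1366/(8.89)² = 17.28 W m^-2.
At the top of the atmosphere, σT_e⁴ = S(1−α)/4 = 1.772 W m^-2, giving T_e = 74.76 K.
Surface balance with a leaky layer gives σT_s⁴ = σT_e⁴·2/(2−ε), so T_s = T_e·[2/(2−0.465)]^(1/4) = 79.88 K.
The atmosphere warms the surface by 5.113 K.

5.11 K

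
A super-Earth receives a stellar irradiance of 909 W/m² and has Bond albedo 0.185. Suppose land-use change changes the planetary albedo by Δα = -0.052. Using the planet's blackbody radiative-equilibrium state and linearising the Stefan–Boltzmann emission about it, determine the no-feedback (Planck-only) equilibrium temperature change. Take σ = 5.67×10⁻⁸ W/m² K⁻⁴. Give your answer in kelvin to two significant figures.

3.8 kelvin

Reference equilibrium: T_e = [S(1−α)/(4σ)]^(1/4) = 239.1 K.
The change in absorbed flux is Δ[S(1−α)/4] = −SΔα/4 = 11.82 W/m².
The Planck feedback parameter is 4σT_e³ = 3.099 W/m²/K.
So ΔT₀ = 11.82/3.099 = 3.81 K.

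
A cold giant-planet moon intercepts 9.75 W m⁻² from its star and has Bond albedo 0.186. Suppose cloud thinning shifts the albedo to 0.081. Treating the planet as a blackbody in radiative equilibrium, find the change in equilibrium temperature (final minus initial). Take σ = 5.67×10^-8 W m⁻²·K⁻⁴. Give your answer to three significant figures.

Initial: T₁ = [S(1−0.186)/(4σ)]^(1/4) = 76.91 K.
With α = 0.081, T₂ = 79.28 K.
ΔT = T₂ − T₁ = 2.369 K.

2.37 K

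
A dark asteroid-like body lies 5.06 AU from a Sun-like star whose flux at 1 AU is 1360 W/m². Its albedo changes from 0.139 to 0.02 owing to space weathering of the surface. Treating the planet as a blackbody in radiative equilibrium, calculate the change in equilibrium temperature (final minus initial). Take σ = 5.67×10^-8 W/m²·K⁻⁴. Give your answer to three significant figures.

Flux at the orbit: S = 1360/(5.06)² = 53.12 W/m².
Before: T₁ = [53.12·0.861/(4σ)]^(1/4) = 119.2 K.
Final:   T₂ = [S(1−0.02)/(4σ)]^(1/4) = 123.1 K.
ΔT = T₂ − T₁ = 3.920 K.

3.92 kelvin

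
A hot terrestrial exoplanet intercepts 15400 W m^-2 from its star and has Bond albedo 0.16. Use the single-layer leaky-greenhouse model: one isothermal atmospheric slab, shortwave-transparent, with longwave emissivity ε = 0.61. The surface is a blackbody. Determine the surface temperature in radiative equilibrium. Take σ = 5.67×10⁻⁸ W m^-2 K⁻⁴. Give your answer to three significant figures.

535 kelvin

Effective emission temperature (TOA balance): σT_e⁴ = S(1−α)/4 = 3234 W m^-2 → T_e = 488.7 K.
For a single slab of emissivity ε, T_s⁴ = 2T_e⁴/(2−ε); thus T_s = 488.7·(1.439)^(1/4) = 535.2 K.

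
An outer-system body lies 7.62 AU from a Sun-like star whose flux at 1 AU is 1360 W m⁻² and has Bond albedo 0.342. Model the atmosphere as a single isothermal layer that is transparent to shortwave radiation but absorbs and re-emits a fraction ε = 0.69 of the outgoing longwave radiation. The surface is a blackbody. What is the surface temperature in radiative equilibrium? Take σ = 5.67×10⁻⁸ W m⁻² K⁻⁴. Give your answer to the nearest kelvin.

Irradiance scales as 1/d², so S = 1360 W m⁻² × (1/7.62)² = 23.42 W m⁻².
The planet radiates to space at T_e = [S(1−α)/(4σ)]^(1/4) = 90.79 K.
For a single slab of emissivity ε, T_s⁴ = 2T_e⁴/(2−ε); thus T_s = 90.79·(1.527)^(1/4) = 100.9 K.

101 K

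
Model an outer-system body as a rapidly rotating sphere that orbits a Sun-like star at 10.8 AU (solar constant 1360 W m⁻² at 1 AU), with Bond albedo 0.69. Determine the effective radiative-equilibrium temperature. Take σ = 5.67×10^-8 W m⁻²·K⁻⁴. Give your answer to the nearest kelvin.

63 kelvin

By the inverse-square law, S = 1360/10.8² = 11.66 W m⁻².
The planet absorbs (1−α)S over its disc πR² and re-emits over 4πR², so the mean absorbed flux is (1−0.69)·11.66/4 = 0.9036 W m⁻².
In equilibrium σT⁴ equals this, so T = 63.18 K.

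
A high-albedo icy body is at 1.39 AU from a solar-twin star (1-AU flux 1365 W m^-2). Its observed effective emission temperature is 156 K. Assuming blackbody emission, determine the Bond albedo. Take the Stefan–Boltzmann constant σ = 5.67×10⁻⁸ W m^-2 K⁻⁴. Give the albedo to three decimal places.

By the inverse-square law, S = 1365/1.39² = 706.5 W m^-2.
Energy balance: S(1−α)/4 = σT⁴, so 1−α = 4σT⁴/S.
σT⁴ = 33.58 W m^-2, so 4σT⁴ = 134.3 W m^-2.
Hence α = 1 − 134.3/706.5 = 0.8099.

0.810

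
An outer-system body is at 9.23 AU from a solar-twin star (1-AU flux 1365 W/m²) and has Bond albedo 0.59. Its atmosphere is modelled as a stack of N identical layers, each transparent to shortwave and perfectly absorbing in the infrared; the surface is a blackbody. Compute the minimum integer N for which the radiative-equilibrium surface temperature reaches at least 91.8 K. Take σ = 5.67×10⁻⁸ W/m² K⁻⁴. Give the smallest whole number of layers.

2

Flux at the orbit: S = 1365/(9.23)² = 16.02 W/m².
OLR = S(1−α)/4 = 1.642 W/m²; the top layer radiates at T_e = 73.36 K.
Need (N+1)T_e⁴ ≥ T_s⁴, i.e. N+1 ≥ (91.8/73.36)⁴ = 2.452.
The minimum whole number is N = 2.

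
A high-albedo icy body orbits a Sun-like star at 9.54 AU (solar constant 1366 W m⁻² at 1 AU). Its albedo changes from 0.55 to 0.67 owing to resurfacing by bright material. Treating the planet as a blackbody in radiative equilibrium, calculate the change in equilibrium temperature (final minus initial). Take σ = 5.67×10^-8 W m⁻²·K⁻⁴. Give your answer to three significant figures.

Flux at the orbit: S = 1366/(9.54)² = 15.01 W m⁻².
With α = 0.55, T₁ = 73.87 K.
After:  T₂ = [15.01·0.33/(4σ)]^(1/4) = 68.36 K.
ΔT = T₂ − T₁ = -5.512 K.

-5.51 kelvin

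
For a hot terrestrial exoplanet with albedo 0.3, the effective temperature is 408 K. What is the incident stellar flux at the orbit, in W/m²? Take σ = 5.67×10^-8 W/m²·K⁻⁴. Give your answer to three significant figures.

8980 W/m²

Invert the energy balance for S: S = 4σT⁴/(1−α).
The emitted flux is σT⁴ = 1571 W/m².
So S = 4×1571/(1−0.3) = 8978 W/m².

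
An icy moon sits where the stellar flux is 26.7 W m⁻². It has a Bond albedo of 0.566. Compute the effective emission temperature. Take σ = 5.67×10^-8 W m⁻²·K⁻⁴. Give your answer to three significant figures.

84.5 kelvin

Absorbed flux (global mean): S(1−α)/4 = 26.70·0.434/4 = 2.897 W m⁻².
Set σT⁴ = 2.897 → T = (2.897/σ)^(1/4) = 84.55 K.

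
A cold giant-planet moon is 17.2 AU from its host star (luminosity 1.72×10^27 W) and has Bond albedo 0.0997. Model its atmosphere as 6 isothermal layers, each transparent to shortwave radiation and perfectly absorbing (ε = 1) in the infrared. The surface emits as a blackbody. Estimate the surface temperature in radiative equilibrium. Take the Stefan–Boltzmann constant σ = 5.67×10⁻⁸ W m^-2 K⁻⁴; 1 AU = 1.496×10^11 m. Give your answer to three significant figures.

Orbital distance: d = 17.2 AU = 2.573×10^12 m.
Spreading L over a sphere of radius d: S = 1.72×10^27/(4π·2.57×10^12²) = 20.67 W m^-2.
OLR = S(1−α)/4 = 4.653 W m^-2; the top layer radiates at T_e = 95.18 K.
Layer-by-layer balance gives σT_s⁴ = (N+1)σT_e⁴, so T_s = 7^¼·95.18 = 154.8 K.

155 K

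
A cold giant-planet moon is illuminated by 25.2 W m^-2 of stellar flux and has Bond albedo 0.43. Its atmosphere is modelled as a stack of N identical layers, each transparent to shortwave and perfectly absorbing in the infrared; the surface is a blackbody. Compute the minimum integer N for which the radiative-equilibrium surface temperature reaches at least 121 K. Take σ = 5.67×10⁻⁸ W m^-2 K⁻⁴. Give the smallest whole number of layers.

3

Top-of-atmosphere balance: σT_e⁴ = S(1−α)/4 = 3.591 W m^-2 → T_e = 89.21 K.
Need (N+1)T_e⁴ ≥ T_s⁴, i.e. N+1 ≥ (121/89.21)⁴ = 3.385.
So N ≥ 2.385; the smallest integer is N = 3.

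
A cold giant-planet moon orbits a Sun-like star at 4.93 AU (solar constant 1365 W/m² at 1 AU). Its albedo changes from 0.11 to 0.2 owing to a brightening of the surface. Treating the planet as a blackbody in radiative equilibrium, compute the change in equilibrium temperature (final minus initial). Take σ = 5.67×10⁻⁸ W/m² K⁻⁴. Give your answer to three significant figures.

-3.20 K

Irradiance scales as 1/d², so S = 1365 W/m² × (1/4.93)² = 56.16 W/m².
Before: T₁ = [56.16·0.89/(4σ)]^(1/4) = 121.8 K.
Final:   T₂ = [S(1−0.2)/(4σ)]^(1/4) = 118.6 K.
ΔT = T₂ − T₁ = -3.204 K.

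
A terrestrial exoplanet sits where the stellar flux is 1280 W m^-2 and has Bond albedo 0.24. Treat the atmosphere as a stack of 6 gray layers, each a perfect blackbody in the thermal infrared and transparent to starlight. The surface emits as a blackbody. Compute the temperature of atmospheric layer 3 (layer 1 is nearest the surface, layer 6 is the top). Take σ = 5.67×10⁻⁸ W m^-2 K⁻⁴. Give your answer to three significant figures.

362 K

The effective emission temperature is T_e = [S(1−α)/(4σ)]^¼ = 255.9 K.
Each opaque layer satisfies 2T_j⁴ = T_{j−1}⁴ + T_{j+1}⁴, giving T_k⁴ = (N+1−k)T_e⁴.
With k = 3: T_3 = (6+1−3)^¼·255.9 K = 361.9 K.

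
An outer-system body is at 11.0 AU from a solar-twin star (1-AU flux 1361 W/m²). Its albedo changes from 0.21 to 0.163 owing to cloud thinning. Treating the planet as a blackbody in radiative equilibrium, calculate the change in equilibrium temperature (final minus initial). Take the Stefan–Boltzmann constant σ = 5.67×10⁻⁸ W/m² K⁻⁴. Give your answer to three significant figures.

1.15 K

By the inverse-square law, S = 1361/11.0² = 11.25 W/m².
Before: T₁ = [11.25·0.79/(4σ)]^(1/4) = 79.12 K.
After:  T₂ = [11.25·0.837/(4σ)]^(1/4) = 80.27 K.
ΔT = T₂ − T₁ = 1.151 K.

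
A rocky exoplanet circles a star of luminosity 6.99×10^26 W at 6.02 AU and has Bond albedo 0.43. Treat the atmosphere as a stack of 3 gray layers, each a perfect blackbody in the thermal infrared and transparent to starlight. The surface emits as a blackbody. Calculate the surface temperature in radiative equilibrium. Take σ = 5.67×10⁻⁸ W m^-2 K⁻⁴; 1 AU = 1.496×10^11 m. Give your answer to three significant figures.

162 kelvin

Orbital distance: d = 6.02 AU = 9.006×10^11 m.
Spreading L over a sphere of radius d: S = 6.99×10^26/(4π·9.01×10^11²) = 68.58 W m^-2.
The effective emission temperature is T_e = [S(1−α)/(4σ)]^¼ = 114.6 K.
With N = 3 opaque layers, T_s = (N+1)^(1/4)·T_e = 4^(1/4)·114.6 = 162.0 K.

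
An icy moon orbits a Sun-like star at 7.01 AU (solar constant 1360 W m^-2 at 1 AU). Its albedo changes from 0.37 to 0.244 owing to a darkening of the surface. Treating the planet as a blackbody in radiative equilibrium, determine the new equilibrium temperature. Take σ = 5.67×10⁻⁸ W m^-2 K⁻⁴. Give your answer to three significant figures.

Flux at the orbit: S = 1360/(7.01)² = 27.68 W m^-2.
New equilibrium: T₂ = [(1−0.244)·27.68/(4σ)]^(1/4) = 98.00 K.

98.0 kelvin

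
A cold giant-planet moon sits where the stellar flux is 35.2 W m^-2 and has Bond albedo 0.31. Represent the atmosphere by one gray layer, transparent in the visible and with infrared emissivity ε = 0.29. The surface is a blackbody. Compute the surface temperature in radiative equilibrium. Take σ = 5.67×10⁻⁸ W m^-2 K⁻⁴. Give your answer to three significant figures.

106 K

The planet radiates to space at T_e = [S(1−α)/(4σ)]^(1/4) = 101.7 K.
For a single slab of emissivity ε, T_s⁴ = 2T_e⁴/(2−ε); thus T_s = 101.7·(1.17)^(1/4) = 105.8 K.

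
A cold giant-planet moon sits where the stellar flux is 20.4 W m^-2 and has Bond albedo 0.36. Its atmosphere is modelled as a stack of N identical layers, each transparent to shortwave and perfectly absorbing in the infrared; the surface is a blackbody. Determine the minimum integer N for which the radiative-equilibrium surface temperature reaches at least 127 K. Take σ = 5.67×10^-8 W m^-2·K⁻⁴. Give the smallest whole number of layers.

4

OLR = S(1−α)/4 = 3.264 W m^-2; the top layer radiates at T_e = 87.10 K.
T_s = (N+1)^(1/4)·T_e ≥ 127 K requires N+1 ≥ (T_s/T_e)⁴ = (127/87.10)⁴ = 4.519.
Rounding up, N = 4.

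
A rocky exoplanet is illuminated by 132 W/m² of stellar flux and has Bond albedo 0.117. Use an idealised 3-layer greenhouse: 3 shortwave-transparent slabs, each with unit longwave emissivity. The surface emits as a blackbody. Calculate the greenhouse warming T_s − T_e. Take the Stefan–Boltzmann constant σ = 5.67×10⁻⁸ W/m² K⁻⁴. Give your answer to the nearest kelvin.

62 K

The effective emission temperature is T_e = [S(1−α)/(4σ)]^¼ = 150.6 K.
T_s = (N+1)^(1/4)·T_e = 212.9 K.
Warming: T_s − T_e = 62.37 K.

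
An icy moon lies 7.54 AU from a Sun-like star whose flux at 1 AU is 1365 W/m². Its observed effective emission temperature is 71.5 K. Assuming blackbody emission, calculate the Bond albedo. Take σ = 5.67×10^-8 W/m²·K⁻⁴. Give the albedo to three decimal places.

0.753

Flux at the orbit: S = 1365/(7.54)² = 24.01 W/m².
From σT⁴ = S(1−α)/4 we invert for α: 1−α = 4σT⁴/S.
4σT⁴ = 4·5.67×10⁻⁸·(71.5)⁴ = 5.927 W/m².
1−α = 5.927/24.01 = 0.2469, so α = 0.7531.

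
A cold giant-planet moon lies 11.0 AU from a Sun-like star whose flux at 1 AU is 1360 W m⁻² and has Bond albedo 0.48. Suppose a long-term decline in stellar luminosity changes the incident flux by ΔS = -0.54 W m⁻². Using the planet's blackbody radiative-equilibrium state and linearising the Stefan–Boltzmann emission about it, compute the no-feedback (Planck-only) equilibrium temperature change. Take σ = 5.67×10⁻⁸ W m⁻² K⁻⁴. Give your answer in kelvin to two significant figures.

-0.86 K

Irradiance scales as 1/d², so S = 1360 W m⁻² × (1/11.0)² = 11.24 W m⁻².
Reference equilibrium: T_e = [S(1−α)/(4σ)]^(1/4) = 71.25 K.
Only a fraction (1−α) is absorbed and it's spread over 4πR², so ΔF = (1−α)ΔS/4 = -0.07020 W m⁻².
Planck response: λ_P = 4σT_e³ = 4·5.67×10⁻⁸·(71.25)³ = 0.08203 W m⁻²/K.
So ΔT₀ = -0.07020/0.08203 = -0.856 K.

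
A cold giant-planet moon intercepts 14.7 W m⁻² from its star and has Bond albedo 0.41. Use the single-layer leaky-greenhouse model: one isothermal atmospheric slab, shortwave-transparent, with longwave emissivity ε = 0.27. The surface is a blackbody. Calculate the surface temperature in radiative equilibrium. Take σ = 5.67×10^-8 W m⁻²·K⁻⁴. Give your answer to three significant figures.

81.5 K

The planet radiates to space at T_e = [S(1−α)/(4σ)]^(1/4) = 78.64 K.
Surface balance with a leaky layer gives σT_s⁴ = σT_e⁴·2/(2−ε), so T_s = T_e·[2/(2−0.27)]^(1/4) = 81.54 K.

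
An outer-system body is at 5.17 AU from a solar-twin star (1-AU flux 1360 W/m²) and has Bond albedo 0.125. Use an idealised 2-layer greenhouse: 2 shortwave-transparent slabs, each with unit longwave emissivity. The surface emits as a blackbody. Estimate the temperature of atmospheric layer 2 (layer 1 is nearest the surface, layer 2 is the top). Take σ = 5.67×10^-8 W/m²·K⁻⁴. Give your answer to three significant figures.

Irradiance scales as 1/d², so S = 1360 W/m² × (1/5.17)² = 50.88 W/m².
The effective emission temperature is T_e = [S(1−α)/(4σ)]^¼ = 118.4 K.
In the N-layer model, layer k (counted from the surface) has T_k = (N+1−k)^(1/4)·T_e.
T_2 = (1)^(1/4)·118.4 = 118.4 K.

118 K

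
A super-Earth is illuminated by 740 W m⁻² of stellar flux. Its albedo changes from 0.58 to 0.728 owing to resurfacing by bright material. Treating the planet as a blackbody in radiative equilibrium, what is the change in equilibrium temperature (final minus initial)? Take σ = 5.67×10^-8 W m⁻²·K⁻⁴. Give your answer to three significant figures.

With α = 0.58, T₁ = 192.4 K.
After:  T₂ = [740.0·0.272/(4σ)]^(1/4) = 172.6 K.
Change: 172.6 − 192.4 = -19.80 K.

-19.8 K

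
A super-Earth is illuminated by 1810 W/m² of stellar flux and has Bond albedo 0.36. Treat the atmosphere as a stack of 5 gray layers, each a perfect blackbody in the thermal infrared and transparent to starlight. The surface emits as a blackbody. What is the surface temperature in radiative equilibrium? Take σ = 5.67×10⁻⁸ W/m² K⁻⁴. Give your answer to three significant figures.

The effective emission temperature is T_e = [S(1−α)/(4σ)]^¼ = 267.3 K.
With N = 5 opaque layers, T_s = (N+1)^(1/4)·T_e = 6^(1/4)·267.3 = 418.4 K.

418 K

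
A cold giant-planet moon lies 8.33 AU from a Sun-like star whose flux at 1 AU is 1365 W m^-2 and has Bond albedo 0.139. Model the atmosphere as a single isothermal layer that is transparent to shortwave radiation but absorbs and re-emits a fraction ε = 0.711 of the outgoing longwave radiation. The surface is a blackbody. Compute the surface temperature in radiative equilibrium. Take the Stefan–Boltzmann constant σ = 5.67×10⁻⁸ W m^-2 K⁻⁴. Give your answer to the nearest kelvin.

Irradiance scales as 1/d², so S = 1365 W m^-2 × (1/8.33)² = 19.67 W m^-2.
At the top of the atmosphere, σT_e⁴ = S(1−α)/4 = 4.234 W m^-2, giving T_e = 92.96 K.
The surface balance (absorbed SW + ε·downward IR = σT_s⁴) with T_a⁴ = T_s⁴/2 reduces to T_s = T_e·[2/(2−ε)]^¼ = 103.8 K.

104 K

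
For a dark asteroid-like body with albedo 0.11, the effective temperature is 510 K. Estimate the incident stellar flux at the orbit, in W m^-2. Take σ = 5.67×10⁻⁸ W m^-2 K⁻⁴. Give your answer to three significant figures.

17200 W m^-2

From S(1−α)/4 = σT⁴: S = 4σT⁴/(1−α).
The emitted flux is σT⁴ = 3836 W m^-2.
S = 4·3836/0.89 = 17240 W m^-2.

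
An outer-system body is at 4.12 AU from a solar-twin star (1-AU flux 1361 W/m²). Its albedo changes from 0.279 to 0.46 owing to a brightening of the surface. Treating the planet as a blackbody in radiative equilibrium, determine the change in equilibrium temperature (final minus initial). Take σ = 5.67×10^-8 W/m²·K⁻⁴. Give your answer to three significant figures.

By the inverse-square law, S = 1361/4.12² = 80.18 W/m².
Initial: T₁ = [S(1−0.279)/(4σ)]^(1/4) = 126.4 K.
With α = 0.46, T₂ = 117.5 K.
Change: 117.5 − 126.4 = -8.809 K.

-8.81 K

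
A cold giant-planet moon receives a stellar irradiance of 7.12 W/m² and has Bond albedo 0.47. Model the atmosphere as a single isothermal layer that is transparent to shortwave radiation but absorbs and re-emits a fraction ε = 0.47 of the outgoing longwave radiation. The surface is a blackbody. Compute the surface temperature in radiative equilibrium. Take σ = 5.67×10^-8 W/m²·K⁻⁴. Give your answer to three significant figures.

The planet radiates to space at T_e = [S(1−α)/(4σ)]^(1/4) = 63.87 K.
For a single slab of emissivity ε, T_s⁴ = 2T_e⁴/(2−ε); thus T_s = 63.87·(1.307)^(1/4) = 68.29 K.

68.3 K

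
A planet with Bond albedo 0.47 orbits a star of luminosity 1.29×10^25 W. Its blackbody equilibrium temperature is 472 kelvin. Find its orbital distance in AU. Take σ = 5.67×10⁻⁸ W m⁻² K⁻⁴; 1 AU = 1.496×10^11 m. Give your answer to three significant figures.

0.0465 AU

Energy balance gives S = 4σT⁴/(1−α) = 21240 W m⁻².
From L = 4πd²S, d = √(1.29×10^25/(4π·21240)) = 6.952×10^9 m = 0.04647 AU.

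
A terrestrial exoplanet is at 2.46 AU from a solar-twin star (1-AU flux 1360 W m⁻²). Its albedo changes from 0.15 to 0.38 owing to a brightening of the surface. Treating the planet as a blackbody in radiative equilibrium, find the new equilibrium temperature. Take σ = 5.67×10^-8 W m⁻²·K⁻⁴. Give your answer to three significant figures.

157 K

By the inverse-square law, S = 1360/2.46² = 224.7 W m⁻².
New equilibrium: T₂ = [(1−0.38)·224.7/(4σ)]^(1/4) = 157.4 K.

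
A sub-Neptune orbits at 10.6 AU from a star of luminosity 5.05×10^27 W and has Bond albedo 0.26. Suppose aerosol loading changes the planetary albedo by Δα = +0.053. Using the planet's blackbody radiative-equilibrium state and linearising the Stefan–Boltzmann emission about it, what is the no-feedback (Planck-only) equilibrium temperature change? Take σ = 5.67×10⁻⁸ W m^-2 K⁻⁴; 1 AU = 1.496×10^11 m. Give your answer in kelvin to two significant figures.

d = 10.6 × 1.496×10^11 m = 1.586×10^12 m.
Spreading L over a sphere of radius d: S = 5.05×10^27/(4π·1.59×10^12²) = 159.8 W m^-2.
Reference equilibrium: T_e = [S(1−α)/(4σ)]^(1/4) = 151.1 K.
TOA radiative forcing: ΔF = −S·Δα/4 = −159.8·(+0.053)/4 = -2.117 W m^-2.
The Planck feedback parameter is 4σT_e³ = 0.7826 W m^-2/K.
So ΔT₀ = -2.117/0.7826 = -2.71 K.

-2.7 K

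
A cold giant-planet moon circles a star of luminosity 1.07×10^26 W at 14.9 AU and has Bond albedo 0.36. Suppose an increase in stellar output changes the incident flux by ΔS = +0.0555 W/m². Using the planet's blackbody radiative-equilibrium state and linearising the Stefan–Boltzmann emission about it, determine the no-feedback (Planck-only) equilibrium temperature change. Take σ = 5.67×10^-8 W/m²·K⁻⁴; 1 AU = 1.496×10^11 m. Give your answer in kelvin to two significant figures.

Orbital distance: d = 14.9 AU = 2.229×10^12 m.
Flux at the orbit: S = L/(4πd²) = 1.07×10^26/(4π·(2.23×10^12)²) = 1.714 W/m².
Unperturbed T_e = [1.714·(1−0.36)/(4σ)]^¼ = 46.89 K.
TOA radiative forcing: ΔF = (1−α)ΔS/4 = 0.64·(+0.0555)/4 = 0.008880 W/m².
Linearising σT⁴ gives d(σT⁴)/dT = 4σT_e³ = 0.02339 W/m² per K.
ΔT₀ = ΔF/λ_P = 0.008880/0.02339 = 0.380 K.

0.38 kelvin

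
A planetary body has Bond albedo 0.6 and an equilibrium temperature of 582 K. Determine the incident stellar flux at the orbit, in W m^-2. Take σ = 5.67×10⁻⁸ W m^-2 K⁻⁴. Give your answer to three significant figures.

From S(1−α)/4 = σT⁴: S = 4σT⁴/(1−α).
σT⁴ = 5.67×10⁻⁸·(582)⁴ = 6505 W m^-2.
So S = 4×6505/(1−0.6) = 65050 W m^-2.

65100 W m^-2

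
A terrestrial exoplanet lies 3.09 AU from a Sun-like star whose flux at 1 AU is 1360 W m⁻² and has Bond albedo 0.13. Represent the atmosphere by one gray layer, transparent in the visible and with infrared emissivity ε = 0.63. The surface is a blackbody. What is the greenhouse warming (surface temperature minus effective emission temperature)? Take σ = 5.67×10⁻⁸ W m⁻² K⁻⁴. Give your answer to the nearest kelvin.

Irradiance scales as 1/d², so S = 1360 W m⁻² × (1/3.09)² = 142.4 W m⁻².
At the top of the atmosphere, σT_e⁴ = S(1−α)/4 = 30.98 W m⁻², giving T_e = 152.9 K.
Surface balance with a leaky layer gives σT_s⁴ = σT_e⁴·2/(2−ε), so T_s = T_e·[2/(2−0.63)]^(1/4) = 168.1 K.
The atmosphere warms the surface by 15.17 K.

15 K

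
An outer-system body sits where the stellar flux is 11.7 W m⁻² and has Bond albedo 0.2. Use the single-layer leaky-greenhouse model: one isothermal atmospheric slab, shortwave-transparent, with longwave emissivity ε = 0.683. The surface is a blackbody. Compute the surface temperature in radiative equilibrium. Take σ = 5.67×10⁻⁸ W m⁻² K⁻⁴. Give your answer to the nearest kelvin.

At the top of the atmosphere, σT_e⁴ = S(1−α)/4 = 2.340 W m⁻², giving T_e = 80.15 K.
Surface balance with a leaky layer gives σT_s⁴ = σT_e⁴·2/(2−ε), so T_s = T_e·[2/(2−0.683)]^(1/4) = 88.98 K.

89 K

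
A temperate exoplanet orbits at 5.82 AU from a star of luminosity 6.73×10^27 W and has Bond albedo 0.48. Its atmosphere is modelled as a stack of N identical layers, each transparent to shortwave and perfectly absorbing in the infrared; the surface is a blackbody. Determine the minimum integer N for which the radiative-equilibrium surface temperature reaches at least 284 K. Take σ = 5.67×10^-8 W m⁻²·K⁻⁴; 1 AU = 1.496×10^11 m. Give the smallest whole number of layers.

Orbital distance: d = 5.82 AU = 8.707×10^11 m.
Flux at the orbit: S = L/(4πd²) = 6.73×10^27/(4π·(8.71×10^11)²) = 706.5 W m⁻².
OLR = S(1−α)/4 = 91.84 W m⁻²; the top layer radiates at T_e = 200.6 K.
T_s = (N+1)^(1/4)·T_e ≥ 284 K requires N+1 ≥ (T_s/T_e)⁴ = (284/200.6)⁴ = 4.016.
Rounding up, N = 4.

4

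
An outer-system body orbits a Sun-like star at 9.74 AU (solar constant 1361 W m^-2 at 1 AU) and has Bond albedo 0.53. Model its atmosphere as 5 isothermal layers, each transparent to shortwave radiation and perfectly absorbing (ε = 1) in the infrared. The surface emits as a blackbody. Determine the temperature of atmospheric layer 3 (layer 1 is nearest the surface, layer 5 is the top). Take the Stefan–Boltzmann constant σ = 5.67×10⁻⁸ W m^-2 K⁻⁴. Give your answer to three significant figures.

97.2 kelvin

Flux at the orbit: S = 1361/(9.74)² = 14.35 W m^-2.
OLR = S(1−α)/4 = 1.686 W m^-2; the top layer radiates at T_e = 73.84 K.
Each opaque layer satisfies 2T_j⁴ = T_{j−1}⁴ + T_{j+1}⁴, giving T_k⁴ = (N+1−k)T_e⁴.
With k = 3: T_3 = (5+1−3)^¼·73.84 K = 97.18 K.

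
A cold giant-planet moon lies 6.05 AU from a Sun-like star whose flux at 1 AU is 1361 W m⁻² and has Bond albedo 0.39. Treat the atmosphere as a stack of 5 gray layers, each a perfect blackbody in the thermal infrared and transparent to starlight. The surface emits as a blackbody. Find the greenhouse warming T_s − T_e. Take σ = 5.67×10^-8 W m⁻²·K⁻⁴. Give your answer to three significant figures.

56.5 kelvin

By the inverse-square law, S = 1361/6.05² = 37.18 W m⁻².
OLR = S(1−α)/4 = 5.670 W m⁻²; the top layer radiates at T_e = 100.0 K.
T_s = (N+1)^(1/4)·T_e = 156.5 K.
Warming: T_s − T_e = 56.51 K.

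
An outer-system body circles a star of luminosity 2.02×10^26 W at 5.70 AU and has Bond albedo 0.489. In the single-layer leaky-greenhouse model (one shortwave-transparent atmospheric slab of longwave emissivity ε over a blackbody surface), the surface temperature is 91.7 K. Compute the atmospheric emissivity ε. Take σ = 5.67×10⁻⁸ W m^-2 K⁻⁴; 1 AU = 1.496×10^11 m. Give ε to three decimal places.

Orbital distance: d = 5.70 AU = 8.527×10^11 m.
Flux at the orbit: S = L/(4πd²) = 2.02×10^26/(4π·(8.53×10^11)²) = 22.11 W m^-2.
First, T_e = [22.11·(1−0.489)/(4σ)]^(1/4) = 84.01 K.
Since (2−ε)/2 = (T_e/T_s)⁴ = 0.7044, ε = 0.5912.

0.591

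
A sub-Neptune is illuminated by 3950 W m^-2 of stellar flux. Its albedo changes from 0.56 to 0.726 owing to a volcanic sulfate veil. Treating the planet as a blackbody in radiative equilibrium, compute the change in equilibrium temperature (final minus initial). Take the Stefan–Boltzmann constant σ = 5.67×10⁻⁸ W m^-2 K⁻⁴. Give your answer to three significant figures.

Before: T₁ = [3950·0.44/(4σ)]^(1/4) = 295.9 K.
Final:   T₂ = [S(1−0.726)/(4σ)]^(1/4) = 262.8 K.
Change: 262.8 − 295.9 = -33.04 K.

-33.0 kelvin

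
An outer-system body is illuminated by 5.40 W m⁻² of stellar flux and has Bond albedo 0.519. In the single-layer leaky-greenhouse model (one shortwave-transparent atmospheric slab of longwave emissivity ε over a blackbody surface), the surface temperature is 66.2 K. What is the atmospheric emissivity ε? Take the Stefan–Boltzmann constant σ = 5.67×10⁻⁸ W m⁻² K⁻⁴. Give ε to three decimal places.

First, T_e = [5.400·(1−0.519)/(4σ)]^(1/4) = 58.17 K.
Since (2−ε)/2 = (T_e/T_s)⁴ = 0.5963, ε = 0.8074.

0.807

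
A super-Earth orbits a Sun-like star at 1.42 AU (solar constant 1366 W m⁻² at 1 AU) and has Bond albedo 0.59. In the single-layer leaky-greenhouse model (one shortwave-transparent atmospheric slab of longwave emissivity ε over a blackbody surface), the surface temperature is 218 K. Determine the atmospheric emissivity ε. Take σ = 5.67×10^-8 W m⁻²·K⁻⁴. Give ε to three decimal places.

Flux at the orbit: S = 1366/(1.42)² = 677.4 W m⁻².
TOA balance gives T_e = 187.1 K.
T_s⁴ = T_e⁴·2/(2−ε) → ε = 2 − 2(T_e/T_s)⁴ = 2 − 2·(187.1/218)⁴ = 0.9155.

0.916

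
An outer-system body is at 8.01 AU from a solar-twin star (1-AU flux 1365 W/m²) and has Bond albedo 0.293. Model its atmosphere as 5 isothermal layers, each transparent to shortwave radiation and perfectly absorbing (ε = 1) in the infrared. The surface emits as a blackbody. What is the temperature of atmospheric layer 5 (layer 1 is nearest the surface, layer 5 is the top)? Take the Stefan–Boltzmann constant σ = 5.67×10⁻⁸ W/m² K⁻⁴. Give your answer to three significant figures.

Flux at the orbit: S = 1365/(8.01)² = 21.27 W/m².
Top-of-atmosphere balance: σT_e⁴ = S(1−α)/4 = 3.760 W/m² → T_e = 90.24 K.
Each opaque layer satisfies 2T_j⁴ = T_{j−1}⁴ + T_{j+1}⁴, giving T_k⁴ = (N+1−k)T_e⁴.
T_5 = (1)^(1/4)·90.24 = 90.24 K.

90.2 K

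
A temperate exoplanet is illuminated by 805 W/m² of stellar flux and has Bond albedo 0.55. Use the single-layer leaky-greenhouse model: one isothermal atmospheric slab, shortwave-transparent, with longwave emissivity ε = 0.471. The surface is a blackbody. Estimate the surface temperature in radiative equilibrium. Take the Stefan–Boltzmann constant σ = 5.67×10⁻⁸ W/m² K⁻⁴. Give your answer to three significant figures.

214 kelvin

The planet radiates to space at T_e = [S(1−α)/(4σ)]^(1/4) = 199.9 K.
For a single slab of emissivity ε, T_s⁴ = 2T_e⁴/(2−ε); thus T_s = 199.9·(1.308)^(1/4) = 213.8 K.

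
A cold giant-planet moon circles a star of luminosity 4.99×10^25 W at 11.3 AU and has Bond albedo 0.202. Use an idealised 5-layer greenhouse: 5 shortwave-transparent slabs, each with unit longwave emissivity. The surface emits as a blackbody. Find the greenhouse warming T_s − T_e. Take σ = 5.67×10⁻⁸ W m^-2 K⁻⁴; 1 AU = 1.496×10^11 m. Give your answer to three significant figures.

26.6 kelvin

Orbital distance: d = 11.3 AU = 1.690×10^12 m.
Spreading L over a sphere of radius d: S = 4.99×10^25/(4π·1.69×10^12²) = 1.390 W m^-2.
OLR = S(1−α)/4 = 0.2772 W m^-2; the top layer radiates at T_e = 47.02 K.
Surface: T_s = (6)^¼·T_e = 73.59 K.
So the greenhouse effect raises the surface by 73.59 − 47.02 = 26.57 K.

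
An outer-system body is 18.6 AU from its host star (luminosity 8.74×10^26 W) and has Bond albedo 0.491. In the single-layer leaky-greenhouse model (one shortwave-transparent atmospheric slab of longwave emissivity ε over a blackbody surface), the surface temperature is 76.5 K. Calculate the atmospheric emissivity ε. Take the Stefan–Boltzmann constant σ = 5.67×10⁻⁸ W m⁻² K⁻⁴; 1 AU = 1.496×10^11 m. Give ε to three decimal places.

d = 18.6 × 1.496×10^11 m = 2.783×10^12 m.
S = L/(4πd²) = 8.983 W m⁻².
First, T_e = [8.983·(1−0.491)/(4σ)]^(1/4) = 67.01 K.
T_s⁴ = T_e⁴·2/(2−ε) → ε = 2 − 2(T_e/T_s)⁴ = 2 − 2·(67.01/76.5)⁴ = 0.8227.

0.823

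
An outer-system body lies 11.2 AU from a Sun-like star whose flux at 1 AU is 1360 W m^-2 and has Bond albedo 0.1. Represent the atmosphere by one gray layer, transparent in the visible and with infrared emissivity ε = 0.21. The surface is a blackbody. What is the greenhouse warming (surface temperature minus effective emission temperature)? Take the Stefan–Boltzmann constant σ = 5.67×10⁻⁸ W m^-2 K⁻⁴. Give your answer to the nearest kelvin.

Flux at the orbit: S = 1360/(11.2)² = 10.84 W m^-2.
Effective emission temperature (TOA balance): σT_e⁴ = S(1−α)/4 = 2.439 W m^-2 → T_e = 80.99 K.
For a single slab of emissivity ε, T_s⁴ = 2T_e⁴/(2−ε); thus T_s = 80.99·(1.117)^(1/4) = 83.27 K.
Greenhouse warming: T_s − T_e = 2.277 K.

2 K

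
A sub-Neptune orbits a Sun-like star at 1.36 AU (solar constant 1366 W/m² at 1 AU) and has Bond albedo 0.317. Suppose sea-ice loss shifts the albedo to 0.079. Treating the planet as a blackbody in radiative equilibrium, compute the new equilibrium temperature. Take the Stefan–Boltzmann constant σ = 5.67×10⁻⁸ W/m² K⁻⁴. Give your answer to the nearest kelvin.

234 K

By the inverse-square law, S = 1366/1.36² = 738.5 W/m².
T₂ = [S(1−α₂)/(4σ)]^(1/4) = [738.5·0.921/(4σ)]^(1/4) = 234.0 K.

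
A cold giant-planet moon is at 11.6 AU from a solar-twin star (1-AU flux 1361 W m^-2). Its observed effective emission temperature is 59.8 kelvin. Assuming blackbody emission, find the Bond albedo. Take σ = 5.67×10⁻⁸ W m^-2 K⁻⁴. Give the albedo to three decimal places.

0.713

By the inverse-square law, S = 1361/11.6² = 10.11 W m^-2.
From σT⁴ = S(1−α)/4 we invert for α: 1−α = 4σT⁴/S.
σT⁴ = 0.7251 W m^-2, so 4σT⁴ = 2.900 W m^-2.
1−α = 2.900/10.11 = 0.2868, so α = 0.7132.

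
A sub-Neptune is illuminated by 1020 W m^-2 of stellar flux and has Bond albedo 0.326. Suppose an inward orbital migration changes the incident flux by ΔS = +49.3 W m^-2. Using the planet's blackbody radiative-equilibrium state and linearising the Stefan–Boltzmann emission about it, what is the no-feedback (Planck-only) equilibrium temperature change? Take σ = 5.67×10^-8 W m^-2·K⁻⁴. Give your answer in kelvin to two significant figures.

Reference equilibrium: T_e = [S(1−α)/(4σ)]^(1/4) = 234.6 K.
TOA radiative forcing: ΔF = (1−α)ΔS/4 = 0.674·(+49.3)/4 = 8.307 W m^-2.
Linearising σT⁴ gives d(σT⁴)/dT = 4σT_e³ = 2.930 W m^-2 per K.
ΔT₀ = ΔF/λ_P = 8.307/2.930 = 2.84 K.

2.8 K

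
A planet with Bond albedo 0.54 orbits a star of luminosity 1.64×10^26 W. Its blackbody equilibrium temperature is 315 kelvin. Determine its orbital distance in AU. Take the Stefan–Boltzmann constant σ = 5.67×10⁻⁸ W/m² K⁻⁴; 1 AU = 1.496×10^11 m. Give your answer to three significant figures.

The flux needed for this T is 4σT⁴/(1−0.54) = 4854 W/m².
S = L/(4πd²) → d = √(L/4πS) = √(1.64×10^26/(4π·4854)) = 5.185×10^10 m = 0.3466 AU.

0.347 AU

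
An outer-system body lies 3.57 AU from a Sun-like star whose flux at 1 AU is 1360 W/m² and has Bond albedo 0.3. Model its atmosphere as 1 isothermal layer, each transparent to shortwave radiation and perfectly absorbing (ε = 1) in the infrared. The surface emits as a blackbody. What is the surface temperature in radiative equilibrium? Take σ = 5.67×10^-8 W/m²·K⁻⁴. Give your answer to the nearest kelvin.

Flux at the orbit: S = 1360/(3.57)² = 106.7 W/m².
The effective emission temperature is T_e = [S(1−α)/(4σ)]^¼ = 134.7 K.
Layer-by-layer balance gives σT_s⁴ = (N+1)σT_e⁴, so T_s = 2^¼·134.7 = 160.2 K.

160 K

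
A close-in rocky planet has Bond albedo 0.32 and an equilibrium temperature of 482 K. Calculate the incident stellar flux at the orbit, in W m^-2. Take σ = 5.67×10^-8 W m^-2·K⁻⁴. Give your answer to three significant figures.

18000 W m^-2

Invert the energy balance for S: S = 4σT⁴/(1−α).
The emitted flux is σT⁴ = 3060 W m^-2.
S = 4·3060/0.68 = 18000 W m^-2.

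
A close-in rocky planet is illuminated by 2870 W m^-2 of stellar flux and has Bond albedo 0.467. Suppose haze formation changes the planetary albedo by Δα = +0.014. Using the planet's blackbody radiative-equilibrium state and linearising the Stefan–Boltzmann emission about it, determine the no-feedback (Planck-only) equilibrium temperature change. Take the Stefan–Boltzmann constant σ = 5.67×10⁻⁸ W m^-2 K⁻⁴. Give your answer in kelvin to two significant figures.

-1.9 K

Unperturbed T_e = [2870·(1−0.467)/(4σ)]^¼ = 286.6 K.
ΔF = −(S/4)Δα = −(2870/4)×(+0.014) = -10.04 W m^-2.
The Planck feedback parameter is 4σT_e³ = 5.338 W m^-2/K.
Hence the no-feedback warming is ΔF/(4σT_e³) = -1.88 K.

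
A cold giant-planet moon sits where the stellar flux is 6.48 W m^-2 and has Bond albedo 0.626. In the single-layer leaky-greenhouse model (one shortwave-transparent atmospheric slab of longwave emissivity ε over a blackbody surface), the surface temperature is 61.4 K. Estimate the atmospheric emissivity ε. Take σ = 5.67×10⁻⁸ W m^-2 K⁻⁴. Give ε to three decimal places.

0.496

Effective temperature: T_e = [S(1−α)/(4σ)]^(1/4) = 57.17 K.
Since (2−ε)/2 = (T_e/T_s)⁴ = 0.7518, ε = 0.4963.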